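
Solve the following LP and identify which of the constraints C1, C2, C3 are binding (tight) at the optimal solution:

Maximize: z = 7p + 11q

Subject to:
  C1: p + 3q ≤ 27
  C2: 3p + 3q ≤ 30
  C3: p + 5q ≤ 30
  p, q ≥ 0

At p = 5, q = 5, compute slack b - a·x for each constraint:
  C1: 27 − 20 = 7  (slack)
  C2: 30 − 30 = 0  (binding)
  C3: 30 − 30 = 0  (binding)

Optimal: p = 5, q = 5
Binding: C2, C3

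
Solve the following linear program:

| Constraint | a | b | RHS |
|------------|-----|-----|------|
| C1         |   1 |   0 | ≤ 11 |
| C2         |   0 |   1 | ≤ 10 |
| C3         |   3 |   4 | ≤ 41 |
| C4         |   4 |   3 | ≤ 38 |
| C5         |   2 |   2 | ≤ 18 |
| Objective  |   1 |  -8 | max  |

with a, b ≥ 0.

Evaluate the objective at each vertex of the feasible region:
  z(0, 0) = 0
  z(9, 0) = 9  ←
  z(0, 9) = -72
The maximum is at a = 9, b = 0.

a = 9, b = 0, z = 9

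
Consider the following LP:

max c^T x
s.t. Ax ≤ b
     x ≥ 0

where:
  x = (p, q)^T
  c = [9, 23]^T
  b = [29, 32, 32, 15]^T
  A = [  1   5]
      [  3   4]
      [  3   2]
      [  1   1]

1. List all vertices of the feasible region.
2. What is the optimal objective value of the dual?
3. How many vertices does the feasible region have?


1. (0, 0), (10.67, 0), (4, 5), (0, 5.8)
2. 151
3. 4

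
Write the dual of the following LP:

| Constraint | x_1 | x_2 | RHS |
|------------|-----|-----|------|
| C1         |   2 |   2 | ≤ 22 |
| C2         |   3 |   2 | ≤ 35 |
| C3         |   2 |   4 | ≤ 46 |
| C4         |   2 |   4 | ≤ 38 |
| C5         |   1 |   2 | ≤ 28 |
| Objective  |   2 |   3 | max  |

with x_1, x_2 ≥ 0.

Primal max cᵀx s.t. Ax ≤ b, x ≥ 0  →  Dual min bᵀy s.t. Aᵀy ≥ c, y ≥ 0.

Minimize: z = 22y1 + 35y2 + 46y3 + 38y4 + 28y5

Subject to:
  2y1 + 3y2 + 2y3 + 2y4 + y5 ≥ 2
  2y1 + 2y2 + 4y3 + 4y4 + 2y5 ≥ 3
  y1, y2, y3, y4, y5 ≥ 0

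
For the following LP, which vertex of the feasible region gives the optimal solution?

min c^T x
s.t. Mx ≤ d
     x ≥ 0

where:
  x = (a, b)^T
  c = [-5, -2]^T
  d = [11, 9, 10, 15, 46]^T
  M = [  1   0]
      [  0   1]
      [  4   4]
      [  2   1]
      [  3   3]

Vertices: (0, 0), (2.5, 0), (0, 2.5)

Evaluate the objective at each vertex of the feasible region:
  z(0, 0) = 0
  z(2.5, 0) = -12.5  ←
  z(0, 2.5) = -5
The minimum is at a = 2.5, b = 0.

(2.5, 0)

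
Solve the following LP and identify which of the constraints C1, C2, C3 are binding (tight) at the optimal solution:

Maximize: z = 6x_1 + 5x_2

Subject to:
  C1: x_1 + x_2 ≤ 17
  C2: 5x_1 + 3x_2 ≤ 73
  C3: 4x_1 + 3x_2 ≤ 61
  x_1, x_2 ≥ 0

At x_1 = 10, x_2 = 7, compute slack b - a·x for each constraint:
  C1: 17 − 17 = 0  (binding)
  C2: 73 − 71 = 2  (slack)
  C3: 61 − 61 = 0  (binding)

Optimal: x_1 = 10, x_2 = 7
Binding: C1, C3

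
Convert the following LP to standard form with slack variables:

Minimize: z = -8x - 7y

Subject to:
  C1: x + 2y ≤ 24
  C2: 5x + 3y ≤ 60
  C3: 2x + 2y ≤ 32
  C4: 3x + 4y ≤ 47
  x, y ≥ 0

min z = -8x - 7y

s.t.
  x + 2y + s1 = 24
  5x + 3y + s2 = 60
  2x + 2y + s3 = 32
  3x + 4y + s4 = 47
  x, y, s1, s2, s3, s4 ≥ 0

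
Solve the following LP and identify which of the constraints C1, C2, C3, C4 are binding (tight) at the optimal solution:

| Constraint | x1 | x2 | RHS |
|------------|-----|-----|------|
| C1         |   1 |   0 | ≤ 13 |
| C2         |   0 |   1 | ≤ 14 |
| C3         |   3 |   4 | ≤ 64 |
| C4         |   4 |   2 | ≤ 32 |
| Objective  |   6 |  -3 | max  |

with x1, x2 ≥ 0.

At x1 = 8, x2 = 0, compute slack b - a·x for each constraint:
  C1: 13 − 8 = 5  (slack)
  C2: 14 − 0 = 14  (slack)
  C3: 64 − 24 = 40  (slack)
  C4: 32 − 32 = 0  (binding)

Optimal: x1 = 8, x2 = 0
Binding: C4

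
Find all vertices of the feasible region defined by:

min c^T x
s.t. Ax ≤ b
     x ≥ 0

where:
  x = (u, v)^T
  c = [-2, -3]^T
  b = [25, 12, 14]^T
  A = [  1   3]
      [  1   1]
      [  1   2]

(0, 0), (12, 0), (10, 2), (0, 7)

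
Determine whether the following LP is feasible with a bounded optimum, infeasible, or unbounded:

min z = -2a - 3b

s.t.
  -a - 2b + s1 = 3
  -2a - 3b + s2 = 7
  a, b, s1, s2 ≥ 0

Unbounded (objective can decrease without bound)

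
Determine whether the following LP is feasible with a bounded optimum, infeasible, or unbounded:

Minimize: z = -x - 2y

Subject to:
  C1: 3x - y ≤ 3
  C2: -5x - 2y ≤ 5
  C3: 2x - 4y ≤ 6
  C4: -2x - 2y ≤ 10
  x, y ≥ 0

Unbounded (objective can decrease without bound)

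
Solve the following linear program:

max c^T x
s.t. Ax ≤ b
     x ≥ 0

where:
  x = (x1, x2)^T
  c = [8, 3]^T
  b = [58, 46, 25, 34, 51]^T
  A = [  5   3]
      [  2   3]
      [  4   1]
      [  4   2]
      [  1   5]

Evaluate the objective at each vertex of the feasible region:
  z(0, 0) = 0
  z(6.25, 0) = 50
  z(4, 9) = 59  ←
  z(3.778, 9.444) = 58.56
  z(0, 10.2) = 30.6
The maximum is at x1 = 4, x2 = 9.

x1 = 4, x2 = 9, z = 59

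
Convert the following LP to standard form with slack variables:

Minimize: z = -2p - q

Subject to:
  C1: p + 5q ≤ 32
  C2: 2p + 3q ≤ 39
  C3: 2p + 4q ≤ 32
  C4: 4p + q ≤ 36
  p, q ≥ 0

min z = -2p - q

s.t.
  p + 5q + s1 = 32
  2p + 3q + s2 = 39
  2p + 4q + s3 = 32
  4p + q + s4 = 36
  p, q, s1, s2, s3, s4 ≥ 0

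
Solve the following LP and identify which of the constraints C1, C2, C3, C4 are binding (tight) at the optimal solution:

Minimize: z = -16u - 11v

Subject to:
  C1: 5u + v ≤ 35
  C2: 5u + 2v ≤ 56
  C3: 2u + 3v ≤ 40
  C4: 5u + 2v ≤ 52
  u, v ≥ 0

At u = 5, v = 10, compute slack b - a·x for each constraint:
  C1: 35 − 35 = 0  (binding)
  C2: 56 − 45 = 11  (slack)
  C3: 40 − 40 = 0  (binding)
  C4: 52 − 45 = 7  (slack)

Optimal: u = 5, v = 10
Binding: C1, C3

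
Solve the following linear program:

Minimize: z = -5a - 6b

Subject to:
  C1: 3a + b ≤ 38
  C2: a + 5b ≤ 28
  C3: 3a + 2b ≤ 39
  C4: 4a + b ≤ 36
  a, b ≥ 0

Evaluate the objective at each vertex of the feasible region:
  z(0, 0) = 0
  z(9, 0) = -45
  z(8, 4) = -64  ←
  z(0, 5.6) = -33.6
The minimum is at a = 8, b = 4.

a = 8, b = 4, z = -64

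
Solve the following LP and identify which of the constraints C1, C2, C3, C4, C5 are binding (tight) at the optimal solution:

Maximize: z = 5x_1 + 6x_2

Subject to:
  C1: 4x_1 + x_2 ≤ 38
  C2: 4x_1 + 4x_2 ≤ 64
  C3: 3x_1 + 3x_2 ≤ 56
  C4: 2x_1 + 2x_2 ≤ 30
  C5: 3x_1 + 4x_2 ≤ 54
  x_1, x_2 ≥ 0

At x_1 = 6, x_2 = 9, compute slack b - a·x for each constraint:
  C1: 38 − 33 = 5  (slack)
  C2: 64 − 60 = 4  (slack)
  C3: 56 − 45 = 11  (slack)
  C4: 30 − 30 = 0  (binding)
  C5: 54 − 54 = 0  (binding)

Optimal: x_1 = 6, x_2 = 9
Binding: C4, C5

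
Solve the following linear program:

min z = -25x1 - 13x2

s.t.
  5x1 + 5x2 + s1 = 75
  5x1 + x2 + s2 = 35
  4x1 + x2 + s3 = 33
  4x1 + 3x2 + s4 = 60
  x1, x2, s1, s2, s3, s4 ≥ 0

Evaluate the objective at each vertex of the feasible region:
  z(0, 0) = 0
  z(7, 0) = -175
  z(5, 10) = -255  ←
  z(0, 15) = -195
The minimum is at x1 = 5, x2 = 10.

x1 = 5, x2 = 10, z = -255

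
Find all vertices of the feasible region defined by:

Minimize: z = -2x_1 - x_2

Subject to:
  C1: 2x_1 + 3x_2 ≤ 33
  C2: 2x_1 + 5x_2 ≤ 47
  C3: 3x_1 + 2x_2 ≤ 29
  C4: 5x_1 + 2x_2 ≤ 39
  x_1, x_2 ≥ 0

(0, 0), (7.8, 0), (5, 7), (4.636, 7.545), (0, 9.4)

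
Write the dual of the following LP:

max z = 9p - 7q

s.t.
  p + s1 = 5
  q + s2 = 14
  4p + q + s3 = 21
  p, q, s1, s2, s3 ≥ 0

Primal max cᵀx s.t. Ax ≤ b, x ≥ 0  →  Dual min bᵀy s.t. Aᵀy ≥ c, y ≥ 0.

Minimize: z = 5y1 + 14y2 + 21y3

Subject to:
  y1 + 4y3 ≥ 9
  y2 + y3 ≥ -7
  y1, y2, y3 ≥ 0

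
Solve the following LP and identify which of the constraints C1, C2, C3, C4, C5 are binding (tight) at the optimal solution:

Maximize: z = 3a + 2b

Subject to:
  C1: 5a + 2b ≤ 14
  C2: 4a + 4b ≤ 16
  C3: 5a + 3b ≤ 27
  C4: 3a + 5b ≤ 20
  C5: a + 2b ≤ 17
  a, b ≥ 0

At a = 2, b = 2, compute slack b - a·x for each constraint:
  C1: 14 − 14 = 0  (binding)
  C2: 16 − 16 = 0  (binding)
  C3: 27 − 16 = 11  (slack)
  C4: 20 − 16 = 4  (slack)
  C5: 17 − 6 = 11  (slack)

Optimal: a = 2, b = 2
Binding: C1, C2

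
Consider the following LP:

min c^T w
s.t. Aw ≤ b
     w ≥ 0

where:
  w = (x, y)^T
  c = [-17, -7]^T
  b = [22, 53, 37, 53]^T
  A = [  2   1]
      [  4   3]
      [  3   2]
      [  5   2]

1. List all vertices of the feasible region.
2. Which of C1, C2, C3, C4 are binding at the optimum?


1. (0, 0), (10.6, 0), (9, 4), (7, 8), (5, 11), (0, 17.67)
2. C1, C4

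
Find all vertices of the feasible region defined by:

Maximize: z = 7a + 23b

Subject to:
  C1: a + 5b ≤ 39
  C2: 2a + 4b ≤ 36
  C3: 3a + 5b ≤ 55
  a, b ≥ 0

(0, 0), (18, 0), (4, 7), (0, 7.8)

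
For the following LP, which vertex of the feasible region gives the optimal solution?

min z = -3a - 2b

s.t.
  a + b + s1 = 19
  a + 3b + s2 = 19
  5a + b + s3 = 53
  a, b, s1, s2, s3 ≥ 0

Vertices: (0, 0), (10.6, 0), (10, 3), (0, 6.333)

Evaluate the objective at each vertex of the feasible region:
  z(0, 0) = 0
  z(10.6, 0) = -31.8
  z(10, 3) = -36  ←
  z(0, 6.333) = -12.67
The minimum is at a = 10, b = 3.

(10, 3)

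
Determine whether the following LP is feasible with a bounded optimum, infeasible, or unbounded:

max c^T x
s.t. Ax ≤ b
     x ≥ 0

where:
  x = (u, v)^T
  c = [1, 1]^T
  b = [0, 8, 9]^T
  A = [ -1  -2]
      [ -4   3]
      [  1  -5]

Unbounded (objective can increase without bound)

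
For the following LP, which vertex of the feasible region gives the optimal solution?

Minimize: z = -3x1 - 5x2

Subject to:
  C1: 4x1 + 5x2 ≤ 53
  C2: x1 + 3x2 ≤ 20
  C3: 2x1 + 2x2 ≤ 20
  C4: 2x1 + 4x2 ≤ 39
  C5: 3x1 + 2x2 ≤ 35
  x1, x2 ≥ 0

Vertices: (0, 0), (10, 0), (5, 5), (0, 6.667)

Evaluate the objective at each vertex of the feasible region:
  z(0, 0) = 0
  z(10, 0) = -30
  z(5, 5) = -40  ←
  z(0, 6.667) = -33.33
The minimum is at x1 = 5, x2 = 5.

(5, 5)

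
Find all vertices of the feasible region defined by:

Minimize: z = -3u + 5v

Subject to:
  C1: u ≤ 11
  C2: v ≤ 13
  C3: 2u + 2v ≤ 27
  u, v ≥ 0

(0, 0), (11, 0), (11, 2.5), (0.5, 13), (0, 13)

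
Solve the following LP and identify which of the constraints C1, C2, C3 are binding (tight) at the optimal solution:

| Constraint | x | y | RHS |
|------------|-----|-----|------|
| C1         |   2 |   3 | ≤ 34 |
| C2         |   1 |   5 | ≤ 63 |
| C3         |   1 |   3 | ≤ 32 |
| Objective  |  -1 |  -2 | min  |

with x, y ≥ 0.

At x = 2, y = 10, compute slack b - a·x for each constraint:
  C1: 34 − 34 = 0  (binding)
  C2: 63 − 52 = 11  (slack)
  C3: 32 − 32 = 0  (binding)

Optimal: x = 2, y = 10
Binding: C1, C3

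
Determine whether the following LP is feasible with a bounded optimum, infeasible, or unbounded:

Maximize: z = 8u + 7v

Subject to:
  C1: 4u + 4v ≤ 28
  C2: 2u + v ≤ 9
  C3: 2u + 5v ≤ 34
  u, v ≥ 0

Feasible with a bounded optimal solution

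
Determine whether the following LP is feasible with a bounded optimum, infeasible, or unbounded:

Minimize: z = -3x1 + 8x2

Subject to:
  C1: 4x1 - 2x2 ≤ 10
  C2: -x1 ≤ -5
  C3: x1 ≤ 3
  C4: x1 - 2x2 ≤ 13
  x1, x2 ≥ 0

Infeasible (no feasible solution exists)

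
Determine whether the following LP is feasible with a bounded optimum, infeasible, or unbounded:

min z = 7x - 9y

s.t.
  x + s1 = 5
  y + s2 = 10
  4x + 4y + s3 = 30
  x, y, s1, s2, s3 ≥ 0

Feasible with a bounded optimal solution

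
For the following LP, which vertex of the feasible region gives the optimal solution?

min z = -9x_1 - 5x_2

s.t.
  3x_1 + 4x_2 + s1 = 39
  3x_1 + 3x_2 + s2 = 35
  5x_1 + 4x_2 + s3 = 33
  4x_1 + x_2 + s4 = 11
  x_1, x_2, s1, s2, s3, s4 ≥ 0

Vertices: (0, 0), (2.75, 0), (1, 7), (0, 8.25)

Evaluate the objective at each vertex of the feasible region:
  z(0, 0) = 0
  z(2.75, 0) = -24.75
  z(1, 7) = -44  ←
  z(0, 8.25) = -41.25
The minimum is at x_1 = 1, x_2 = 7.

(1, 7)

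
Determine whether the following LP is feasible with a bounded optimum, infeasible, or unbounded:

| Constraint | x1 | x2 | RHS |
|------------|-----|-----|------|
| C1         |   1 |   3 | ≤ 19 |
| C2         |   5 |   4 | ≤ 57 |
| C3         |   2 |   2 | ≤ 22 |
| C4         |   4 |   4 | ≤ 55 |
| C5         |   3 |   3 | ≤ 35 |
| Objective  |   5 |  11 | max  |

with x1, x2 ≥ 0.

Feasible with a bounded optimal solution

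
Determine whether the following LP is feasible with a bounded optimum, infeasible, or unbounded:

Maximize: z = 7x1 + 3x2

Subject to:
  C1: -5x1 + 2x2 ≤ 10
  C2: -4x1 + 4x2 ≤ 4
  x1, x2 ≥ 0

Unbounded (objective can increase without bound)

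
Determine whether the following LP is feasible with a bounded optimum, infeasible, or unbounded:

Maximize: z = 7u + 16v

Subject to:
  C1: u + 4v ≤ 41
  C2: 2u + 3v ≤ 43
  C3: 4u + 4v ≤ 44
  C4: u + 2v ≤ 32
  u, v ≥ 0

Feasible with a bounded optimal solution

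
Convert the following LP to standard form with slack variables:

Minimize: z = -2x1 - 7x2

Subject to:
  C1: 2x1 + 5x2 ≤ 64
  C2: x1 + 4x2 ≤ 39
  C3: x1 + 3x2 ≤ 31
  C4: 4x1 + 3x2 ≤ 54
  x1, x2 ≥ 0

min z = -2x1 - 7x2

s.t.
  2x1 + 5x2 + s1 = 64
  x1 + 4x2 + s2 = 39
  x1 + 3x2 + s3 = 31
  4x1 + 3x2 + s4 = 54
  x1, x2, s1, s2, s3, s4 ≥ 0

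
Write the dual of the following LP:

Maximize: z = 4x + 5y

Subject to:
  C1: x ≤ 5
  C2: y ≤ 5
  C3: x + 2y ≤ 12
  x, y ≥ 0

Primal max cᵀx s.t. Ax ≤ b, x ≥ 0  →  Dual min bᵀy s.t. Aᵀy ≥ c, y ≥ 0.

Minimize: z = 5y1 + 5y2 + 12y3

Subject to:
  y1 + y3 ≥ 4
  y2 + 2y3 ≥ 5
  y1, y2, y3 ≥ 0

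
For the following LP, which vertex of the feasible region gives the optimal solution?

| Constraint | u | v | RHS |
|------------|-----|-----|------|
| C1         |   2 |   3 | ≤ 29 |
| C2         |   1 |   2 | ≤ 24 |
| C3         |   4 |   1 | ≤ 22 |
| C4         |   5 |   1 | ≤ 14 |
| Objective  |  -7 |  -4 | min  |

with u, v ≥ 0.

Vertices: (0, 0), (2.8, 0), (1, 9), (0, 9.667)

Evaluate the objective at each vertex of the feasible region:
  z(0, 0) = 0
  z(2.8, 0) = -19.6
  z(1, 9) = -43  ←
  z(0, 9.667) = -38.67
The minimum is at u = 1, v = 9.

(1, 9)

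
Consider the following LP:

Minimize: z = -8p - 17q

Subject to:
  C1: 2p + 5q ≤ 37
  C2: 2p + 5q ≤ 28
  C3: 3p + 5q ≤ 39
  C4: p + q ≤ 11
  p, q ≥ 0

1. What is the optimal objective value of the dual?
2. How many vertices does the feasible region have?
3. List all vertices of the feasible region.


1. -106
2. 4
3. (0, 0), (11, 0), (9, 2), (0, 5.6)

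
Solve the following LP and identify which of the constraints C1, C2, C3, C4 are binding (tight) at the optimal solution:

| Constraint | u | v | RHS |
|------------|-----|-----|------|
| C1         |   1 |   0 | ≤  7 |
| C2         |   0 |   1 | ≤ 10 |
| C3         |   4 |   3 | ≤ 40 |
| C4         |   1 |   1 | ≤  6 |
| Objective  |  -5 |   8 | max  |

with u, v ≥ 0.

At u = 0, v = 6, compute slack b - a·x for each constraint:
  C1: 7 − 0 = 7  (slack)
  C2: 10 − 6 = 4  (slack)
  C3: 40 − 18 = 22  (slack)
  C4: 6 − 6 = 0  (binding)

Optimal: u = 0, v = 6
Binding: C4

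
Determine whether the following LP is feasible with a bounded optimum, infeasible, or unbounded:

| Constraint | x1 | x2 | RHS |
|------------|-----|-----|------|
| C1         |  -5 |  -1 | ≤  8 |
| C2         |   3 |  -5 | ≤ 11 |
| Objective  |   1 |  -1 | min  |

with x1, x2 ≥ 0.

Unbounded (objective can decrease without bound)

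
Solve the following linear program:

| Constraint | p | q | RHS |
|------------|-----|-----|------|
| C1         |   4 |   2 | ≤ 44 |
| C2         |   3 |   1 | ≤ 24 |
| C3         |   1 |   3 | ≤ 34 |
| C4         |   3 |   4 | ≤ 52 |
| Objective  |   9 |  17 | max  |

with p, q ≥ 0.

Evaluate the objective at each vertex of the feasible region:
  z(0, 0) = 0
  z(8, 0) = 72
  z(4.889, 9.333) = 202.7
  z(4, 10) = 206  ←
  z(0, 11.33) = 192.7
The maximum is at p = 4, q = 10.

p = 4, q = 10, z = 206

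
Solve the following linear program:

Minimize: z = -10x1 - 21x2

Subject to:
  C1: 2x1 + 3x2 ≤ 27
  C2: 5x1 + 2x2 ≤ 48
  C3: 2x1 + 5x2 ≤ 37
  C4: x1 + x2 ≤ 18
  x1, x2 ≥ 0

Evaluate the objective at each vertex of the feasible region:
  z(0, 0) = 0
  z(9.6, 0) = -96
  z(8.182, 3.545) = -156.3
  z(6, 5) = -165  ←
  z(0, 7.4) = -155.4
The minimum is at x1 = 6, x2 = 5.

x1 = 6, x2 = 5, z = -165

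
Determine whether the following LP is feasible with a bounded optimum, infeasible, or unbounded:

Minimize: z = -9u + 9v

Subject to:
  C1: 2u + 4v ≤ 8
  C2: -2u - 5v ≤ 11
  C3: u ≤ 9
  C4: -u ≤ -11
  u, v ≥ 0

Infeasible (no feasible solution exists)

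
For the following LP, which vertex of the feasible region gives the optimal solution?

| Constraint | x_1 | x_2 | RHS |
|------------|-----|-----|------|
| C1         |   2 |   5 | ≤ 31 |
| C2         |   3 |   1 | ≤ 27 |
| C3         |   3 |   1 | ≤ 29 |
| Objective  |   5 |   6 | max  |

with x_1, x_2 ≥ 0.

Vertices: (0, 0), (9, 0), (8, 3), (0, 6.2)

Evaluate the objective at each vertex of the feasible region:
  z(0, 0) = 0
  z(9, 0) = 45
  z(8, 3) = 58  ←
  z(0, 6.2) = 37.2
The maximum is at x_1 = 8, x_2 = 3.

(8, 3)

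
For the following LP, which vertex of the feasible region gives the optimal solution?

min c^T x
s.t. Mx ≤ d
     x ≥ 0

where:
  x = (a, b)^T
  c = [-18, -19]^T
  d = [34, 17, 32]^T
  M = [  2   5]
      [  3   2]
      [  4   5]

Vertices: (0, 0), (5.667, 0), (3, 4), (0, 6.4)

Evaluate the objective at each vertex of the feasible region:
  z(0, 0) = 0
  z(5.667, 0) = -102
  z(3, 4) = -130  ←
  z(0, 6.4) = -121.6
The minimum is at a = 3, b = 4.

(3, 4)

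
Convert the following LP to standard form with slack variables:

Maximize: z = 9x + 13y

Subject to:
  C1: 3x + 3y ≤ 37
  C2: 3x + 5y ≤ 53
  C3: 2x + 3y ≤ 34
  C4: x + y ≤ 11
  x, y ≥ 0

max z = 9x + 13y

s.t.
  3x + 3y + s1 = 37
  3x + 5y + s2 = 53
  2x + 3y + s3 = 34
  x + y + s4 = 11
  x, y, s1, s2, s3, s4 ≥ 0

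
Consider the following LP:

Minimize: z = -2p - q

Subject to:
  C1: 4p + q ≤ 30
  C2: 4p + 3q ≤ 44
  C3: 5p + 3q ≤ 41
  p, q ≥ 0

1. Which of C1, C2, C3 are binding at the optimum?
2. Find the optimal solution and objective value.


1. C1, C3
2. p = 7, q = 2, z = -16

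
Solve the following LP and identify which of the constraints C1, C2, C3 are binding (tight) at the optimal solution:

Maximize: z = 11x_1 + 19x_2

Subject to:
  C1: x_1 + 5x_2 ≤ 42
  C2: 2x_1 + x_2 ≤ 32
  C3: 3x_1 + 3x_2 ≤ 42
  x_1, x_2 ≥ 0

At x_1 = 7, x_2 = 7, compute slack b - a·x for each constraint:
  C1: 42 − 42 = 0  (binding)
  C2: 32 − 21 = 11  (slack)
  C3: 42 − 42 = 0  (binding)

Optimal: x_1 = 7, x_2 = 7
Binding: C1, C3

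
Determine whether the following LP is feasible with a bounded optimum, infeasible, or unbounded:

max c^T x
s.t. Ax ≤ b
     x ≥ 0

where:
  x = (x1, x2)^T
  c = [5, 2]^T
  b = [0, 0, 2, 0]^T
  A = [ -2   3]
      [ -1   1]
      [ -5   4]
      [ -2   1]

Unbounded (objective can increase without bound)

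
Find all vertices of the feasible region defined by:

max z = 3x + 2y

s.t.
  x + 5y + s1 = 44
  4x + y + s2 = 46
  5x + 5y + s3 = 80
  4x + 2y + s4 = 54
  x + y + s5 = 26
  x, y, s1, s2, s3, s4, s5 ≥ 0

(0, 0), (11.5, 0), (10, 6), (9, 7), (0, 8.8)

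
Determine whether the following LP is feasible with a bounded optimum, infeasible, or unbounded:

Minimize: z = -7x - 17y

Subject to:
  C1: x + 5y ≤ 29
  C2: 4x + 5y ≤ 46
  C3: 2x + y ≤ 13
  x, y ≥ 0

Feasible with a bounded optimal solution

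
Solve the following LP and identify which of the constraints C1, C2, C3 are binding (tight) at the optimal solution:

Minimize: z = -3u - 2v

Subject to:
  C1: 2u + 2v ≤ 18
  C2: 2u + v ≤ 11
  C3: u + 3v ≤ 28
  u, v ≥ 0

At u = 2, v = 7, compute slack b - a·x for each constraint:
  C1: 18 − 18 = 0  (binding)
  C2: 11 − 11 = 0  (binding)
  C3: 28 − 23 = 5  (slack)

Optimal: u = 2, v = 7
Binding: C1, C2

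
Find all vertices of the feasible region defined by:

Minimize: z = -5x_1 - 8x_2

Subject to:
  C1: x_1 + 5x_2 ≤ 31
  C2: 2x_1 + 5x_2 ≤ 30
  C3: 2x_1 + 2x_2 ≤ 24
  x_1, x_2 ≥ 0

(0, 0), (12, 0), (10, 2), (0, 6)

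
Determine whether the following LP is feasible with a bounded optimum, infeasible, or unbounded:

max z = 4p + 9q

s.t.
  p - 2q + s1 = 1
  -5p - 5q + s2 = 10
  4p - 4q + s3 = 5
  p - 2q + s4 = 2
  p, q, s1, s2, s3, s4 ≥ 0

Unbounded (objective can increase without bound)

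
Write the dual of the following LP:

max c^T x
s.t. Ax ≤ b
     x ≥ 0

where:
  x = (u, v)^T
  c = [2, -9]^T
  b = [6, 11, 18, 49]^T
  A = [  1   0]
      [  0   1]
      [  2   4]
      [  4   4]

Primal max cᵀx s.t. Ax ≤ b, x ≥ 0  →  Dual min bᵀy s.t. Aᵀy ≥ c, y ≥ 0.

Minimize: z = 6y1 + 11y2 + 18y3 + 49y4

Subject to:
  y1 + 2y3 + 4y4 ≥ 2
  y2 + 4y3 + 4y4 ≥ -9
  y1, y2, y3, y4 ≥ 0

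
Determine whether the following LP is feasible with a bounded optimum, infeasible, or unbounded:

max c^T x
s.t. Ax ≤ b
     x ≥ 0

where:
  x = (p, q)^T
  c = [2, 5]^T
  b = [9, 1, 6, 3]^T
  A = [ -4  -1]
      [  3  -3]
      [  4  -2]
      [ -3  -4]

Unbounded (objective can increase without bound)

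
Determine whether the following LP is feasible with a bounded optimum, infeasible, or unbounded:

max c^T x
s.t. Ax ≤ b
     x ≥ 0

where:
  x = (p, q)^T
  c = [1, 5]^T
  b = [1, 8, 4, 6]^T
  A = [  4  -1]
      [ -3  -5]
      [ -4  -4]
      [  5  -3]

Unbounded (objective can increase without bound)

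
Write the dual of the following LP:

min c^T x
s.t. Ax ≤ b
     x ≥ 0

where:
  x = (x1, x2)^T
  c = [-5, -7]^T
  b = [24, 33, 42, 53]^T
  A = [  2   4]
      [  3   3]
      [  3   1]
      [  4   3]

Primal min cᵀx s.t. Ax ≤ b, x ≥ 0  →  Dual max −bᵀy s.t. Aᵀy ≥ −c, y ≥ 0.

Maximize: z = -24y1 - 33y2 - 42y3 - 53y4

Subject to:
  2y1 + 3y2 + 3y3 + 4y4 ≥ 5
  4y1 + 3y2 + y3 + 3y4 ≥ 7
  y1, y2, y3, y4 ≥ 0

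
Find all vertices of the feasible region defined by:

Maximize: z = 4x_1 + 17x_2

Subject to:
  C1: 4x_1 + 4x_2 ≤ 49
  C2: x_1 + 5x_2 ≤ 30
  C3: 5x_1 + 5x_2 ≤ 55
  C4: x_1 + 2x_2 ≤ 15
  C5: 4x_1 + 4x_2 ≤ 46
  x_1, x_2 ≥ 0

(0, 0), (11, 0), (7, 4), (5, 5), (0, 6)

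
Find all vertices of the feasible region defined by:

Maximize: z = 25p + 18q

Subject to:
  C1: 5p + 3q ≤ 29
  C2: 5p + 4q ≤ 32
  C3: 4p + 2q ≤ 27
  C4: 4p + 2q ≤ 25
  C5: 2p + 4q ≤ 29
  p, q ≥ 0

(0, 0), (5.8, 0), (4, 3), (1, 6.75), (0, 7.25)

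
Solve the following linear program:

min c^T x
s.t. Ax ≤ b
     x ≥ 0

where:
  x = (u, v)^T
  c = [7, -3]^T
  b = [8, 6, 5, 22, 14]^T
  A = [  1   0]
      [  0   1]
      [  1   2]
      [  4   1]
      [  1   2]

Evaluate the objective at each vertex of the feasible region:
  z(0, 0) = 0
  z(5, 0) = 35
  z(0, 2.5) = -7.5  ←
The minimum is at u = 0, v = 2.5.

u = 0, v = 2.5, z = -7.5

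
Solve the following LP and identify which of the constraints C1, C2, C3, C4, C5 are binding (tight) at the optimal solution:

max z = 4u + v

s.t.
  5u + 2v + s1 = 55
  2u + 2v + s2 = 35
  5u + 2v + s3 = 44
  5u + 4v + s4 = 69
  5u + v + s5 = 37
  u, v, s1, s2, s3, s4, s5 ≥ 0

At u = 6, v = 7, compute slack b - a·x for each constraint:
  C1: 55 − 44 = 11  (slack)
  C2: 35 − 26 = 9  (slack)
  C3: 44 − 44 = 0  (binding)
  C4: 69 − 58 = 11  (slack)
  C5: 37 − 37 = 0  (binding)

Optimal: u = 6, v = 7
Binding: C3, C5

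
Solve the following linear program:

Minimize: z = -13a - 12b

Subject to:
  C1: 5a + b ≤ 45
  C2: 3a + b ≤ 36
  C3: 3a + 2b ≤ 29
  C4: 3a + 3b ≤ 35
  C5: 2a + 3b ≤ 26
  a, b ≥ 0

Evaluate the objective at each vertex of the feasible region:
  z(0, 0) = 0
  z(9, 0) = -117
  z(8.714, 1.429) = -130.4
  z(7, 4) = -139  ←
  z(0, 8.667) = -104
The minimum is at a = 7, b = 4.

a = 7, b = 4, z = -139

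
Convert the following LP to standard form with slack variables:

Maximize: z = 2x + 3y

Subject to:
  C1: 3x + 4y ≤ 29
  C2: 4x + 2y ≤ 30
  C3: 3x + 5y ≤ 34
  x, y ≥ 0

max z = 2x + 3y

s.t.
  3x + 4y + s1 = 29
  4x + 2y + s2 = 30
  3x + 5y + s3 = 34
  x, y, s1, s2, s3 ≥ 0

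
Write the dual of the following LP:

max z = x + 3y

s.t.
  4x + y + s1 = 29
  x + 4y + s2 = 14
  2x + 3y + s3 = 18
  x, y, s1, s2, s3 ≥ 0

Primal max cᵀx s.t. Ax ≤ b, x ≥ 0  →  Dual min bᵀy s.t. Aᵀy ≥ c, y ≥ 0.

Minimize: z = 29y1 + 14y2 + 18y3

Subject to:
  4y1 + y2 + 2y3 ≥ 1
  y1 + 4y2 + 3y3 ≥ 3
  y1, y2, y3 ≥ 0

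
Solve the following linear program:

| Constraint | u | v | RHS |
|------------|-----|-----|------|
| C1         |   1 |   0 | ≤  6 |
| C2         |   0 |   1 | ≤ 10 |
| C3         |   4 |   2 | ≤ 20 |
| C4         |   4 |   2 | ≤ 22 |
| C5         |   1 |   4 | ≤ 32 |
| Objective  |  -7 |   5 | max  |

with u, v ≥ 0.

Evaluate the objective at each vertex of the feasible region:
  z(0, 0) = 0
  z(5, 0) = -35
  z(1.143, 7.714) = 30.57
  z(0, 8) = 40  ←
The maximum is at u = 0, v = 8.

u = 0, v = 8, z = 40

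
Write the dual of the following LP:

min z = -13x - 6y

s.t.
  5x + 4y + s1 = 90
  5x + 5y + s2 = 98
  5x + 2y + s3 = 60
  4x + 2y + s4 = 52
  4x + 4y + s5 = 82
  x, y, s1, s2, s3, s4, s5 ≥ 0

Primal min cᵀx s.t. Ax ≤ b, x ≥ 0  →  Dual max −bᵀy s.t. Aᵀy ≥ −c, y ≥ 0.

Maximize: z = -90y1 - 98y2 - 60y3 - 52y4 - 82y5

Subject to:
  5y1 + 5y2 + 5y3 + 4y4 + 4y5 ≥ 13
  4y1 + 5y2 + 2y3 + 2y4 + 4y5 ≥ 6
  y1, y2, y3, y4, y5 ≥ 0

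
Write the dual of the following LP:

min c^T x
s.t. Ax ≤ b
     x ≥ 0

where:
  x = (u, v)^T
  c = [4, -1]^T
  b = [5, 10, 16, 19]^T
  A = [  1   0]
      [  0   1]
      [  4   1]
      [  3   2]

Primal min cᵀx s.t. Ax ≤ b, x ≥ 0  →  Dual max −bᵀy s.t. Aᵀy ≥ −c, y ≥ 0.

Maximize: z = -5y1 - 10y2 - 16y3 - 19y4

Subject to:
  y1 + 4y3 + 3y4 ≥ -4
  y2 + y3 + 2y4 ≥ 1
  y1, y2, y3, y4 ≥ 0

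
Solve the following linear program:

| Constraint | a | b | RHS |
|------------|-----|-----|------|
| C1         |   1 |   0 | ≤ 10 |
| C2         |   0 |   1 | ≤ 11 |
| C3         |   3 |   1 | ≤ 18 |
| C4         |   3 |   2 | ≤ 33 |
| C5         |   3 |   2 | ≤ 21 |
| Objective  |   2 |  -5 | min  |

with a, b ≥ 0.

Evaluate the objective at each vertex of the feasible region:
  z(0, 0) = 0
  z(6, 0) = 12
  z(5, 3) = -5
  z(0, 10.5) = -52.5  ←
The minimum is at a = 0, b = 10.5.

a = 0, b = 10.5, z = -52.5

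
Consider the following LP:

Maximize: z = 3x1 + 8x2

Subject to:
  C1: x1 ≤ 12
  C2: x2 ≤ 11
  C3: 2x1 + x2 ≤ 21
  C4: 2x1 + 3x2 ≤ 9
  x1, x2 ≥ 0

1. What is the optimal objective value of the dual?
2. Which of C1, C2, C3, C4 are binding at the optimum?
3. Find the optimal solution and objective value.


1. 24
2. C4
3. x1 = 0, x2 = 3, z = 24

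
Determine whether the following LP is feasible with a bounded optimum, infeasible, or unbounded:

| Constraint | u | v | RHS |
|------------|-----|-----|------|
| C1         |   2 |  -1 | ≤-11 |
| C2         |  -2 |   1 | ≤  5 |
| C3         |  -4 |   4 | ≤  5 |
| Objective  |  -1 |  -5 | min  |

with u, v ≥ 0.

Infeasible (no feasible solution exists)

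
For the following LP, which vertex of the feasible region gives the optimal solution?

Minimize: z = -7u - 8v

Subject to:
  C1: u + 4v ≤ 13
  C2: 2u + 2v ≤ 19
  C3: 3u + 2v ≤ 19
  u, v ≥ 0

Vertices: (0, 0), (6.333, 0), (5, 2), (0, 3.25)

Evaluate the objective at each vertex of the feasible region:
  z(0, 0) = 0
  z(6.333, 0) = -44.33
  z(5, 2) = -51  ←
  z(0, 3.25) = -26
The minimum is at u = 5, v = 2.

(5, 2)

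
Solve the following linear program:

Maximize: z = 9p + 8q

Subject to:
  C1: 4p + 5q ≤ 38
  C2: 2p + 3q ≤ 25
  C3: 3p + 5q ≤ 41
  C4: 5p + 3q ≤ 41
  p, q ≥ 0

Evaluate the objective at each vertex of the feasible region:
  z(0, 0) = 0
  z(8.2, 0) = 73.8
  z(7, 2) = 79  ←
  z(0, 7.6) = 60.8
The maximum is at p = 7, q = 2.

p = 7, q = 2, z = 79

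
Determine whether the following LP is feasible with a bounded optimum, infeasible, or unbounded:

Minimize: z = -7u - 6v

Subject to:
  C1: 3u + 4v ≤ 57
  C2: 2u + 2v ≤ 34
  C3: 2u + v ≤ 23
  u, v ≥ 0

Feasible with a bounded optimal solution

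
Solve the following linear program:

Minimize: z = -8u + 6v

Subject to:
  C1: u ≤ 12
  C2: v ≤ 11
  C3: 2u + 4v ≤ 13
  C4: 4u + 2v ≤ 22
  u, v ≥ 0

Evaluate the objective at each vertex of the feasible region:
  z(0, 0) = 0
  z(5.5, 0) = -44  ←
  z(5.167, 0.6667) = -37.33
  z(0, 3.25) = 19.5
The minimum is at u = 5.5, v = 0.

u = 5.5, v = 0, z = -44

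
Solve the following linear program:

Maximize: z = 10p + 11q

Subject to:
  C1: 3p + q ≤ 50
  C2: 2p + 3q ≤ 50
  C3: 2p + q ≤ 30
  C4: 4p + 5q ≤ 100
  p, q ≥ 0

Evaluate the objective at each vertex of the feasible region:
  z(0, 0) = 0
  z(15, 0) = 150
  z(10, 10) = 210  ←
  z(0, 16.67) = 183.3
The maximum is at p = 10, q = 10.

p = 10, q = 10, z = 210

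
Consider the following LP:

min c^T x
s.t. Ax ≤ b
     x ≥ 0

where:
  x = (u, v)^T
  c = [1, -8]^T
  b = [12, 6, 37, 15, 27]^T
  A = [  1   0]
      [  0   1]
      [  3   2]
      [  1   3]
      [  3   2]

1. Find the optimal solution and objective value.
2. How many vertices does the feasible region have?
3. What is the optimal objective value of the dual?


1. u = 0, v = 5, z = -40
2. 4
3. -40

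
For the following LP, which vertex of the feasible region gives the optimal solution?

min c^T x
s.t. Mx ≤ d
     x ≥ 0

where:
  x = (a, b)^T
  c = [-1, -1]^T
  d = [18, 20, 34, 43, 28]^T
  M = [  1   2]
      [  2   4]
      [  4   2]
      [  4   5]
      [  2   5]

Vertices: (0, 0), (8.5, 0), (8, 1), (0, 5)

Evaluate the objective at each vertex of the feasible region:
  z(0, 0) = 0
  z(8.5, 0) = -8.5
  z(8, 1) = -9  ←
  z(0, 5) = -5
The minimum is at a = 8, b = 1.

(8, 1)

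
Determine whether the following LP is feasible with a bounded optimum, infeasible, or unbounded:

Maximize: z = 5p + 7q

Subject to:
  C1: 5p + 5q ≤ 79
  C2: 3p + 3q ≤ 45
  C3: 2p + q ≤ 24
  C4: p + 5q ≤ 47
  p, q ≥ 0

Feasible with a bounded optimal solution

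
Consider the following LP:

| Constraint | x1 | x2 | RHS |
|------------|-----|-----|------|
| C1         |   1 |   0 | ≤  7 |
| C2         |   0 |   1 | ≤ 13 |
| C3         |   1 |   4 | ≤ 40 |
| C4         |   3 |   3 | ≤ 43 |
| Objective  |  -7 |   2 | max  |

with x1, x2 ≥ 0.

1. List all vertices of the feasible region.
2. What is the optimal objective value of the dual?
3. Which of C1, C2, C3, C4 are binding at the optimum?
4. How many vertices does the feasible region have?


1. (0, 0), (7, 0), (7, 7.333), (5.778, 8.556), (0, 10)
2. 20
3. C3
4. 5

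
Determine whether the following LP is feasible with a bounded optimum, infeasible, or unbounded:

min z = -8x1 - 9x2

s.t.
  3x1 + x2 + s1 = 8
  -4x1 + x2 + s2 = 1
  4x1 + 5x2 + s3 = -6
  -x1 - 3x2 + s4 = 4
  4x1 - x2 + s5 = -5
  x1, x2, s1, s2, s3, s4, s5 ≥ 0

Infeasible (no feasible solution exists)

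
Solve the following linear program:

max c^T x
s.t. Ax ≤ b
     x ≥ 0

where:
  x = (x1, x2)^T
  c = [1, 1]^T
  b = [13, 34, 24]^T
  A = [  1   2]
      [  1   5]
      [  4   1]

Evaluate the objective at each vertex of the feasible region:
  z(0, 0) = 0
  z(6, 0) = 6
  z(5, 4) = 9  ←
  z(0, 6.5) = 6.5
The maximum is at x1 = 5, x2 = 4.

x1 = 5, x2 = 4, z = 9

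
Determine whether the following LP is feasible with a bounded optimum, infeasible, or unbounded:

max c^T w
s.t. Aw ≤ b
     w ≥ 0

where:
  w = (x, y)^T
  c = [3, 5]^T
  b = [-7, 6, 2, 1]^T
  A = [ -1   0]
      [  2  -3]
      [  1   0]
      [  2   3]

Infeasible (no feasible solution exists)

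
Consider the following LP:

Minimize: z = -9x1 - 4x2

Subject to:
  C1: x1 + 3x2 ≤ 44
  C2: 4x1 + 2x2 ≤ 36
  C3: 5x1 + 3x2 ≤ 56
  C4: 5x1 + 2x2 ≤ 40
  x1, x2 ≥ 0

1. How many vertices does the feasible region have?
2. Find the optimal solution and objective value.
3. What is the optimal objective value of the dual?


1. 5
2. x1 = 4, x2 = 10, z = -76
3. -76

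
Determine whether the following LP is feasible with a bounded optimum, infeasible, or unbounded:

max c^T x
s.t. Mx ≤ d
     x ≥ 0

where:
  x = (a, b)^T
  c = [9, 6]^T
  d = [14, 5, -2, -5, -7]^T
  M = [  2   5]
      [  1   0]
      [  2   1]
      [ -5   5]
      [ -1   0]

Infeasible (no feasible solution exists)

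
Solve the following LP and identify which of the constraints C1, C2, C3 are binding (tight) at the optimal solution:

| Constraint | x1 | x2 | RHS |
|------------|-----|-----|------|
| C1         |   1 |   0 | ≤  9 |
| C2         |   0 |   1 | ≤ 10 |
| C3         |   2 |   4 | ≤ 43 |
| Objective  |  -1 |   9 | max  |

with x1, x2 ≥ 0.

At x1 = 0, x2 = 10, compute slack b - a·x for each constraint:
  C1: 9 − 0 = 9  (slack)
  C2: 10 − 10 = 0  (binding)
  C3: 43 − 40 = 3  (slack)

Optimal: x1 = 0, x2 = 10
Binding: C2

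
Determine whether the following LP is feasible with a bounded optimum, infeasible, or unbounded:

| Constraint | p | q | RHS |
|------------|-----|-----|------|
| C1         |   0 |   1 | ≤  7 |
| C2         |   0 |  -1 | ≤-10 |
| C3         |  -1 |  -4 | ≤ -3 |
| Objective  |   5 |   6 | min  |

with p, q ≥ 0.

Infeasible (no feasible solution exists)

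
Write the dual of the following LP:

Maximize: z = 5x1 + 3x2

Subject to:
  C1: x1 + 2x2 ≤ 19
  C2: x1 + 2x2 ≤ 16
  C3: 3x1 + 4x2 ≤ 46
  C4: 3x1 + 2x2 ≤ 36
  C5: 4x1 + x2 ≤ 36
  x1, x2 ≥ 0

Primal max cᵀx s.t. Ax ≤ b, x ≥ 0  →  Dual min bᵀy s.t. Aᵀy ≥ c, y ≥ 0.

Minimize: z = 19y1 + 16y2 + 46y3 + 36y4 + 36y5

Subject to:
  y1 + y2 + 3y3 + 3y4 + 4y5 ≥ 5
  2y1 + 2y2 + 4y3 + 2y4 + y5 ≥ 3
  y1, y2, y3, y4, y5 ≥ 0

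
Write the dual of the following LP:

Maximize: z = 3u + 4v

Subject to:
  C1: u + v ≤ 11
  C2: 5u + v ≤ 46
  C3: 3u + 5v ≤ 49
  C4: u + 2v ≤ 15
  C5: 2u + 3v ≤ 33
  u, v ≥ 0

Primal max cᵀx s.t. Ax ≤ b, x ≥ 0  →  Dual min bᵀy s.t. Aᵀy ≥ c, y ≥ 0.

Minimize: z = 11y1 + 46y2 + 49y3 + 15y4 + 33y5

Subject to:
  y1 + 5y2 + 3y3 + y4 + 2y5 ≥ 3
  y1 + y2 + 5y3 + 2y4 + 3y5 ≥ 4
  y1, y2, y3, y4, y5 ≥ 0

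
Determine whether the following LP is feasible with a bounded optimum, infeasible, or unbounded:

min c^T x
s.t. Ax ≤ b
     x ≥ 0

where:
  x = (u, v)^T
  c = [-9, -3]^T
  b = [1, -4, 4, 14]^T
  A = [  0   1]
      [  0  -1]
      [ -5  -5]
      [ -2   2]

Infeasible (no feasible solution exists)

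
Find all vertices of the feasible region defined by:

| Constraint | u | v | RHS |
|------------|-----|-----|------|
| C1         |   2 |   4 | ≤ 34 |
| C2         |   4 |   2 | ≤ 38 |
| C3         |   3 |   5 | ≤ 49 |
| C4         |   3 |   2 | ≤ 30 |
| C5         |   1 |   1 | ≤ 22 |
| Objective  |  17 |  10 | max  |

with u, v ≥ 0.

(0, 0), (9.5, 0), (8, 3), (6.5, 5.25), (0, 8.5)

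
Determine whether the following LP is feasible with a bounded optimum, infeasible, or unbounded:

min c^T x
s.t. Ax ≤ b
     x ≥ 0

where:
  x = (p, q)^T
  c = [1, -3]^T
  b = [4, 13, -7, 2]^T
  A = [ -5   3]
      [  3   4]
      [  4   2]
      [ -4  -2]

Infeasible (no feasible solution exists)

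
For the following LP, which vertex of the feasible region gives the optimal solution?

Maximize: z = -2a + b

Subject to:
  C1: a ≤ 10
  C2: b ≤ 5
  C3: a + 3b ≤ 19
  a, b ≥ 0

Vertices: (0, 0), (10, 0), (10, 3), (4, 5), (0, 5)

Evaluate the objective at each vertex of the feasible region:
  z(0, 0) = 0
  z(10, 0) = -20
  z(10, 3) = -17
  z(4, 5) = -3
  z(0, 5) = 5  ←
The maximum is at a = 0, b = 5.

(0, 5)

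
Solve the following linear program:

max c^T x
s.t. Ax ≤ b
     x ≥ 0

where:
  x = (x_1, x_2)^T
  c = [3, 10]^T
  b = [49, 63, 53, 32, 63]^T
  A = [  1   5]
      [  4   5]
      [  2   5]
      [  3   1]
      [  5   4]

Evaluate the objective at each vertex of the feasible region:
  z(0, 0) = 0
  z(10.67, 0) = 32
  z(9.286, 4.143) = 69.29
  z(7, 7) = 91
  z(5, 8.6) = 101
  z(4, 9) = 102  ←
  z(0, 9.8) = 98
The maximum is at x_1 = 4, x_2 = 9.

x_1 = 4, x_2 = 9, z = 102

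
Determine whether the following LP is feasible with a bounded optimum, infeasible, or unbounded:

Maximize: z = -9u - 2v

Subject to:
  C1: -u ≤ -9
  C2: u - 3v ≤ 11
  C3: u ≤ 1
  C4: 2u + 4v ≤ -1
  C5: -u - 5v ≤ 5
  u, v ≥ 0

Infeasible (no feasible solution exists)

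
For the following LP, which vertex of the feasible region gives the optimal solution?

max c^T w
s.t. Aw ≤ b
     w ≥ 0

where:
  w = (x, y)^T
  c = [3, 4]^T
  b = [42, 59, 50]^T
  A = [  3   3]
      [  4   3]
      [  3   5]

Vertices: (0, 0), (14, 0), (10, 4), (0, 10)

Evaluate the objective at each vertex of the feasible region:
  z(0, 0) = 0
  z(14, 0) = 42
  z(10, 4) = 46  ←
  z(0, 10) = 40
The maximum is at x = 10, y = 4.

(10, 4)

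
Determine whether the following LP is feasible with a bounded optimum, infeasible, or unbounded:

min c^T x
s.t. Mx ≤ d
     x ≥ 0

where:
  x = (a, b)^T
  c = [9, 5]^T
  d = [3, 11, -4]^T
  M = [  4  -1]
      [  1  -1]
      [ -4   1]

Infeasible (no feasible solution exists)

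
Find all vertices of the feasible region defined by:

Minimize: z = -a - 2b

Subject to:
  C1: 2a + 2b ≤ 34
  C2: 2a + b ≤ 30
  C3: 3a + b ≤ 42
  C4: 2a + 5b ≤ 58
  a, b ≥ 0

(0, 0), (14, 0), (12.5, 4.5), (9, 8), (0, 11.6)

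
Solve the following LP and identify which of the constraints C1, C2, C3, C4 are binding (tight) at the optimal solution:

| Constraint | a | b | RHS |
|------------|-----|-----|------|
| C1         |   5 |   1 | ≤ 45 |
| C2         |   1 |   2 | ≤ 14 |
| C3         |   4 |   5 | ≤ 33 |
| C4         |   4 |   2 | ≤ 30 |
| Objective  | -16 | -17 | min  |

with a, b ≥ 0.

At a = 7, b = 1, compute slack b - a·x for each constraint:
  C1: 45 − 36 = 9  (slack)
  C2: 14 − 9 = 5  (slack)
  C3: 33 − 33 = 0  (binding)
  C4: 30 − 30 = 0  (binding)

Optimal: a = 7, b = 1
Binding: C3, C4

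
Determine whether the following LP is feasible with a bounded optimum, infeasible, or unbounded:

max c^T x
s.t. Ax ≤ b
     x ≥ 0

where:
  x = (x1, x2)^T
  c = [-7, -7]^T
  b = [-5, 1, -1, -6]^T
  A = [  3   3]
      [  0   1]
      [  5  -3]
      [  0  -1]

Infeasible (no feasible solution exists)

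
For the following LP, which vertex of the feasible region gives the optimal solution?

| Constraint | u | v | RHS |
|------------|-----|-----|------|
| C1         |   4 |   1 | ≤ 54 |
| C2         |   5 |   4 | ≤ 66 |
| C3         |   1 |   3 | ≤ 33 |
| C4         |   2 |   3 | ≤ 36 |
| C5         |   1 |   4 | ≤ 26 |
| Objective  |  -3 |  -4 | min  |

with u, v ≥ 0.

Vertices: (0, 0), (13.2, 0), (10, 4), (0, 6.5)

Evaluate the objective at each vertex of the feasible region:
  z(0, 0) = 0
  z(13.2, 0) = -39.6
  z(10, 4) = -46  ←
  z(0, 6.5) = -26
The minimum is at u = 10, v = 4.

(10, 4)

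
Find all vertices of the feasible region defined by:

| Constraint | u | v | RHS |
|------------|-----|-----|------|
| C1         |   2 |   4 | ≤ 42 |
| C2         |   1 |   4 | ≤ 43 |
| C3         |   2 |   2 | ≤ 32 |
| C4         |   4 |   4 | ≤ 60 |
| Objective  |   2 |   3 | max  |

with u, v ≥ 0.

(0, 0), (15, 0), (9, 6), (0, 10.5)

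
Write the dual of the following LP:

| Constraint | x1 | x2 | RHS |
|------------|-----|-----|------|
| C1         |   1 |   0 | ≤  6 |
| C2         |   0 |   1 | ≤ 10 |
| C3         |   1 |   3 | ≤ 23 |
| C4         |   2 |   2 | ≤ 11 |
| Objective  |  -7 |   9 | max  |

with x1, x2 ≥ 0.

Primal max cᵀx s.t. Ax ≤ b, x ≥ 0  →  Dual min bᵀy s.t. Aᵀy ≥ c, y ≥ 0.

Minimize: z = 6y1 + 10y2 + 23y3 + 11y4

Subject to:
  y1 + y3 + 2y4 ≥ -7
  y2 + 3y3 + 2y4 ≥ 9
  y1, y2, y3, y4 ≥ 0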